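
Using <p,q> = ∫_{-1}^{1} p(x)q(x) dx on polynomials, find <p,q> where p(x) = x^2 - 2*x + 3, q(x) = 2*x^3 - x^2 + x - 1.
<p,q> = -12

Expand the product: p(x)·q(x) = 2*x^5 - 5*x^4 + 9*x^3 - 6*x^2 + 5*x - 3.
∫_{-1}^{1} of each monomial x^k gives [2/(k+1) if k even, 0 if k odd]. Integrating term-by-term (or equivalently evaluating the antiderivative F(x) = x^6/3 - x^5 + 9*x^4/4 - 2*x^3 + 5*x^2/2 - 3*x at the endpoints):
  F(1) − F(−1) = -11/12 − (133/12) = -12.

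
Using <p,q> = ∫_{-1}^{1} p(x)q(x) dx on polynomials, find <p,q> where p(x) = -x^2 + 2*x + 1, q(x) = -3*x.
<p,q> = -4

Expand the product: p(x)·q(x) = 3*x^3 - 6*x^2 - 3*x.
∫_{-1}^{1} of each monomial x^k gives [2/(k+1) if k even, 0 if k odd]. Integrating term-by-term (or equivalently evaluating the antiderivative F(x) = 3*x^4/4 - 2*x^3 - 3*x^2/2 at the endpoints):
  F(1) − F(−1) = -11/4 − (5/4) = -4.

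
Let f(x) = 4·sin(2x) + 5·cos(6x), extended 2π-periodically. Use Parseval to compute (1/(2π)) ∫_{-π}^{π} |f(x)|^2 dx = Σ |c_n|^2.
Σ |c_n|^2 = 41/2

Expand |f|^2 and use orthogonality of {sin(nx), cos(mx)} on [-π, π]:
  ∫_{-π}^{π} sin(nx)^2 dx = π, ∫ cos(mx)^2 dx = π, and cross terms integrate to 0.
So ∫_{-π}^{π} f(x)^2 dx = 4^2 · π + 5^2 · π = (16 + 25)π.
Divide by 2π: (16 + 25)/2 = 41/2.
By Parseval, this equals Σ |c_n|^2.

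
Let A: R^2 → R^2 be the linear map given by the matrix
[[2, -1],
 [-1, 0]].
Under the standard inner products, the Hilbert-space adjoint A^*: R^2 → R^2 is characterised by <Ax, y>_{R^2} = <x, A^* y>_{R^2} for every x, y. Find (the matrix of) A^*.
A^* = A^T =
[[2, -1],
 [-1, 0]]

For real matrices with standard dot products, the defining identity <Ax, y> = <x, A^* y> gives (Ax)^T y = x^T (A^*) y, i.e. x^T A^T y = x^T (A^*) y. Since this holds for all x, y, we must have A^* = A^T. Therefore
A^* =
[[2, -1],
 [-1, 0]].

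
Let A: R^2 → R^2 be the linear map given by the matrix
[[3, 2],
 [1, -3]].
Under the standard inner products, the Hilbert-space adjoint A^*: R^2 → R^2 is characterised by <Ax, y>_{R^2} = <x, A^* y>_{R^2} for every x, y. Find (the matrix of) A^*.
A^* = A^T =
[[3, 1],
 [2, -3]]

For real matrices with standard dot products, the defining identity <Ax, y> = <x, A^* y> gives (Ax)^T y = x^T (A^*) y, i.e. x^T A^T y = x^T (A^*) y. Since this holds for all x, y, we must have A^* = A^T. Therefore
A^* =
[[3, 1],
 [2, -3]].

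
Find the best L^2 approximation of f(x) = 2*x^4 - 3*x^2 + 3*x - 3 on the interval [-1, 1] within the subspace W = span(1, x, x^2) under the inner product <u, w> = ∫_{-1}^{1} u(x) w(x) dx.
g(x) = -9*x^2/7 + 3*x - 111/35

The best approximation g ∈ W is the orthogonal projection of f onto W. Writing g = a_0 + a_1 x + a_2 x^2, the coefficients solve the normal equations G · a = b where
  G_{ij} = <φ_i, φ_j> and b_i = <f, φ_i>, with φ_0 = 1, φ_1 = x, φ_2 = x^2.
G =
  [2, 0, 2/3]
  [0, 2/3, 0]
  [2/3, 0, 2/5],
b = (-36/5, 2, -92/35).
Solving gives a_0 = -111/35, a_1 = 3, a_2 = -9/7, so
  g(x) = -9*x^2/7 + 3*x - 111/35.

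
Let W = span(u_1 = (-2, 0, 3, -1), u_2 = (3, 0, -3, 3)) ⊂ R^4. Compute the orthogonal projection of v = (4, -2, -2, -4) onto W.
proj_W(v) = (2/3, 0, -11/3, -7/3)

Set up U = [u_1 | ... | u_2] ∈ R^(4×2). The projector onto W = col(U) is P = U (U^T U)^(-1) U^T.
Compute U^T U =
  [14, -18]
  [-18, 27],
and U^T v = (-10, 6).
Solve U^T U · c = U^T v for the coefficients: c = (-3, -16/9). The projection is proj_W(v) = U c.
Check: (v - proj_W(v)) · u_1 = 0  (should be 0).
Check: (v - proj_W(v)) · u_2 = 0  (should be 0).
Result: proj_W(v) = (2/3, 0, -11/3, -7/3).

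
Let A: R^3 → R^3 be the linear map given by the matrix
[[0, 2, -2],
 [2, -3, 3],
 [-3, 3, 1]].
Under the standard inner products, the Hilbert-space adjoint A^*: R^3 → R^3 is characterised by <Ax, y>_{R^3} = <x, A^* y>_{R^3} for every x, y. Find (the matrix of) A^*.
A^* = A^T =
[[0, 2, -3],
 [2, -3, 3],
 [-2, 3, 1]]

For real matrices with standard dot products, the defining identity <Ax, y> = <x, A^* y> gives (Ax)^T y = x^T (A^*) y, i.e. x^T A^T y = x^T (A^*) y. Since this holds for all x, y, we must have A^* = A^T. Therefore
A^* =
[[0, 2, -3],
 [2, -3, 3],
 [-2, 3, 1]].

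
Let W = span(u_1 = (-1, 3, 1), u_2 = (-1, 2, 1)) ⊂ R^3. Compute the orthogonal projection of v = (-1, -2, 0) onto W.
proj_W(v) = (-1/2, -2, 1/2)

Set up U = [u_1 | ... | u_2] ∈ R^(3×2). The projector onto W = col(U) is P = U (U^T U)^(-1) U^T.
Compute U^T U =
  [11, 8]
  [8, 6],
and U^T v = (-5, -3).
Solve U^T U · c = U^T v for the coefficients: c = (-3, 7/2). The projection is proj_W(v) = U c.
Check: (v - proj_W(v)) · u_1 = 0  (should be 0).
Check: (v - proj_W(v)) · u_2 = 0  (should be 0).
Result: proj_W(v) = (-1/2, -2, 1/2).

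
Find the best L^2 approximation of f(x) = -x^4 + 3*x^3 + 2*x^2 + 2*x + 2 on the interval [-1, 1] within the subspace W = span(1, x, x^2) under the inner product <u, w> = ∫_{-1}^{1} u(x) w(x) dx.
g(x) = 8*x^2/7 + 19*x/5 + 73/35

The best approximation g ∈ W is the orthogonal projection of f onto W. Writing g = a_0 + a_1 x + a_2 x^2, the coefficients solve the normal equations G · a = b where
  G_{ij} = <φ_i, φ_j> and b_i = <f, φ_i>, with φ_0 = 1, φ_1 = x, φ_2 = x^2.
G =
  [2, 0, 2/3]
  [0, 2/3, 0]
  [2/3, 0, 2/5],
b = (74/15, 38/15, 194/105).
Solving gives a_0 = 73/35, a_1 = 19/5, a_2 = 8/7, so
  g(x) = 8*x^2/7 + 19*x/5 + 73/35.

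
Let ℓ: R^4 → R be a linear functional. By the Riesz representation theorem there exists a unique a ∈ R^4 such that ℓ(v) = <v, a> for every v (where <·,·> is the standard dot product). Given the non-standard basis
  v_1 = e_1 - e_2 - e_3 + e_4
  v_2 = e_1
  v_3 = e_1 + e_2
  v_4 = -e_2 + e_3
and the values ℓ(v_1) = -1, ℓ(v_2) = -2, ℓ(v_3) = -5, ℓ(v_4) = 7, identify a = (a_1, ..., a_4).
a = (-2, -3, 4, 2)

Write a = (a_1, ..., a_4) in the standard basis. For each basis vector v_i, ℓ(v_i) = <v_i, a> is a linear equation in the a_j's. Collect the n equations into a matrix system V a = ℓ, where row i of V is v_i (expressed in the standard basis). Since V is invertible (lower-triangular with 1s on the diagonal, up to permutation), solve by back-substitution:
  V =
[[1, -1, -1, 1],
 [1, 0, 0, 0],
 [1, 1, 0, 0],
 [0, -1, 1, 0]]
  V a = (-1, -2, -5, 7)
Solving gives a = (-2, -3, 4, 2).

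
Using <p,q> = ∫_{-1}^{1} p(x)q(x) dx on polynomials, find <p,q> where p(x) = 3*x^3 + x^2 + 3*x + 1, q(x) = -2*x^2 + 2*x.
<p,q> = 64/15

Expand the product: p(x)·q(x) = -6*x^5 + 4*x^4 - 4*x^3 + 4*x^2 + 2*x.
∫_{-1}^{1} of each monomial x^k gives [2/(k+1) if k even, 0 if k odd]. Integrating term-by-term (or equivalently evaluating the antiderivative F(x) = -x^6 + 4*x^5/5 - x^4 + 4*x^3/3 + x^2 at the endpoints):
  F(1) − F(−1) = 17/15 − (-47/15) = 64/15.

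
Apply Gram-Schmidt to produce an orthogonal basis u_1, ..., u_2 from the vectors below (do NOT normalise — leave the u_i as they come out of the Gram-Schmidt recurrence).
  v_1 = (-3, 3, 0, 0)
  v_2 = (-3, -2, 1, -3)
Orthogonal basis:
  u_1 = (-3, 3, 0, 0)
  u_2 = (-5/2, -5/2, 1, -3)

Apply the Gram-Schmidt recurrence
  u_1 = v_1
  u_i = v_i − Σ_{j<i} ((v_i · u_j) / (u_j · u_j)) · u_j.

Step by step this gives:
  u_1 = (-3, 3, 0, 0)
  u_2 = (-5/2, -5/2, 1, -3)

Orthogonality check:
  u_2 · u_1 = 0 (should be 0)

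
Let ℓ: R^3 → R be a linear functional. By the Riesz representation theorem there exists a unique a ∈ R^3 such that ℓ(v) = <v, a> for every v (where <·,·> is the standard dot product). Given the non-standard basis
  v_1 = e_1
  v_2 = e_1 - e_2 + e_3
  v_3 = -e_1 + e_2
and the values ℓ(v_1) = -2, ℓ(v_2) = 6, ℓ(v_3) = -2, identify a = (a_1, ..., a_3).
a = (-2, -4, 4)

Write a = (a_1, ..., a_3) in the standard basis. For each basis vector v_i, ℓ(v_i) = <v_i, a> is a linear equation in the a_j's. Collect the n equations into a matrix system V a = ℓ, where row i of V is v_i (expressed in the standard basis). Since V is invertible (lower-triangular with 1s on the diagonal, up to permutation), solve by back-substitution:
  V =
[[1, 0, 0],
 [1, -1, 1],
 [-1, 1, 0]]
  V a = (-2, 6, -2)
Solving gives a = (-2, -4, 4).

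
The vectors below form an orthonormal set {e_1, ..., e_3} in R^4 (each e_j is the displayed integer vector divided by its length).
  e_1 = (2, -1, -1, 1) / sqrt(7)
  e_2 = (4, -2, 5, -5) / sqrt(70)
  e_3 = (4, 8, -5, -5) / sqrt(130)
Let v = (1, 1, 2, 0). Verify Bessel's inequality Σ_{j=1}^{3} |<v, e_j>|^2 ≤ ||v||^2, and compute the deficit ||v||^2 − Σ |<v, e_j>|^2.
Σ |<v, e_j>|^2 = 29/13; ||v||^2 = 6; deficit = 49/13

Write each e_j = u_j / sqrt(<u_j, u_j>) where u_j is the displayed integer vector. Then <v, e_j> = <v, u_j> / sqrt(<u_j, u_j>), so |<v, e_j>|^2 = <v, u_j>^2 / <u_j, u_j>.
Coefficients: <v, e_1> = -1/sqrt(7), <v, e_2> = 12/sqrt(70), <v, e_3> = 2/sqrt(130).
Square and sum: Σ |<v, e_j>|^2 = 29/13.
Compute ||v||^2 = v·v = 6.
Deficit = 6 − 29/13 = 49/13 ≥ 0, confirming Bessel's inequality. (The deficit equals ||v − Σ <v,e_j> e_j||^2, the squared distance from v to span{e_j}.)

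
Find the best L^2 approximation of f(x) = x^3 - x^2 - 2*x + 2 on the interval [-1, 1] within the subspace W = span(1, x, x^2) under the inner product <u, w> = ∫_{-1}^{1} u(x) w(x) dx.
g(x) = -x^2 - 7*x/5 + 2

The best approximation g ∈ W is the orthogonal projection of f onto W. Writing g = a_0 + a_1 x + a_2 x^2, the coefficients solve the normal equations G · a = b where
  G_{ij} = <φ_i, φ_j> and b_i = <f, φ_i>, with φ_0 = 1, φ_1 = x, φ_2 = x^2.
G =
  [2, 0, 2/3]
  [0, 2/3, 0]
  [2/3, 0, 2/5],
b = (10/3, -14/15, 14/15).
Solving gives a_0 = 2, a_1 = -7/5, a_2 = -1, so
  g(x) = -x^2 - 7*x/5 + 2.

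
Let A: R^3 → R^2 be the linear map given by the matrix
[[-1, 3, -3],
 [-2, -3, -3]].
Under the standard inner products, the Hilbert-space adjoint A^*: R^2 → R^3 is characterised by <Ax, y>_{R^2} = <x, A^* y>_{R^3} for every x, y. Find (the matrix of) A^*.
A^* = A^T =
[[-1, -2],
 [3, -3],
 [-3, -3]]

For real matrices with standard dot products, the defining identity <Ax, y> = <x, A^* y> gives (Ax)^T y = x^T (A^*) y, i.e. x^T A^T y = x^T (A^*) y. Since this holds for all x, y, we must have A^* = A^T. Therefore
A^* =
[[-1, -2],
 [3, -3],
 [-3, -3]].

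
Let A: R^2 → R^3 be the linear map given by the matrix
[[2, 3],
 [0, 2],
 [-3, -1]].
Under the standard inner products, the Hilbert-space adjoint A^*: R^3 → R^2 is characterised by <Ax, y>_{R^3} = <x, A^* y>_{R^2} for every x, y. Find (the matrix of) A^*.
A^* = A^T =
[[2, 0, -3],
 [3, 2, -1]]

For real matrices with standard dot products, the defining identity <Ax, y> = <x, A^* y> gives (Ax)^T y = x^T (A^*) y, i.e. x^T A^T y = x^T (A^*) y. Since this holds for all x, y, we must have A^* = A^T. Therefore
A^* =
[[2, 0, -3],
 [3, 2, -1]].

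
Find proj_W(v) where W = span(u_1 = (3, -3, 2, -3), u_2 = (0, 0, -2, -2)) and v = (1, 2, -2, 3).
proj_W(v) = (-93/61, 93/61, -47/61, 108/61)

Set up U = [u_1 | ... | u_2] ∈ R^(4×2). The projector onto W = col(U) is P = U (U^T U)^(-1) U^T.
Compute U^T U =
  [31, 2]
  [2, 8],
and U^T v = (-16, -2).
Solve U^T U · c = U^T v for the coefficients: c = (-31/61, -15/122). The projection is proj_W(v) = U c.
Check: (v - proj_W(v)) · u_1 = 0  (should be 0).
Check: (v - proj_W(v)) · u_2 = 0  (should be 0).
Result: proj_W(v) = (-93/61, 93/61, -47/61, 108/61).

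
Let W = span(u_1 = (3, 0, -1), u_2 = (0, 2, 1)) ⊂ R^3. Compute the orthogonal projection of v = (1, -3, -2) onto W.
proj_W(v) = (51/49, -150/49, -92/49)

Set up U = [u_1 | ... | u_2] ∈ R^(3×2). The projector onto W = col(U) is P = U (U^T U)^(-1) U^T.
Compute U^T U =
  [10, -1]
  [-1, 5],
and U^T v = (5, -8).
Solve U^T U · c = U^T v for the coefficients: c = (17/49, -75/49). The projection is proj_W(v) = U c.
Check: (v - proj_W(v)) · u_1 = 0  (should be 0).
Check: (v - proj_W(v)) · u_2 = 0  (should be 0).
Result: proj_W(v) = (51/49, -150/49, -92/49).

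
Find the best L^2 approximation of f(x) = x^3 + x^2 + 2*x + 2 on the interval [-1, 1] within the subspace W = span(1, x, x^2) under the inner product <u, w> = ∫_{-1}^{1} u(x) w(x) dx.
g(x) = x^2 + 13*x/5 + 2

The best approximation g ∈ W is the orthogonal projection of f onto W. Writing g = a_0 + a_1 x + a_2 x^2, the coefficients solve the normal equations G · a = b where
  G_{ij} = <φ_i, φ_j> and b_i = <f, φ_i>, with φ_0 = 1, φ_1 = x, φ_2 = x^2.
G =
  [2, 0, 2/3]
  [0, 2/3, 0]
  [2/3, 0, 2/5],
b = (14/3, 26/15, 26/15).
Solving gives a_0 = 2, a_1 = 13/5, a_2 = 1, so
  g(x) = x^2 + 13*x/5 + 2.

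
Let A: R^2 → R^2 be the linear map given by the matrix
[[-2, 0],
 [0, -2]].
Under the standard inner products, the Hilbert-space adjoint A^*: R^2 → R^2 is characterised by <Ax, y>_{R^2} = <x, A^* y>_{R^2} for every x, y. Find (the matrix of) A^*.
A^* = A^T =
[[-2, 0],
 [0, -2]]

For real matrices with standard dot products, the defining identity <Ax, y> = <x, A^* y> gives (Ax)^T y = x^T (A^*) y, i.e. x^T A^T y = x^T (A^*) y. Since this holds for all x, y, we must have A^* = A^T. Therefore
A^* =
[[-2, 0],
 [0, -2]].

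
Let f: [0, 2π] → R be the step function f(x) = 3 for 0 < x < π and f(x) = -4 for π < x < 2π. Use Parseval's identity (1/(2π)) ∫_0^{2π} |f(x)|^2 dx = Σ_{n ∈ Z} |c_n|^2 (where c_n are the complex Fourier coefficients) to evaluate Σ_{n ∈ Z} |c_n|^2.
Σ |c_n|^2 = 25/2

Parseval equates the L^2 energy of f (normalised by 1/(2π)) with the ℓ^2 sum of its Fourier coefficients: (1/(2π)) ∫_0^{2π} |f|^2 = Σ |c_n|^2.
Compute the left side: (1/(2π)) [∫_0^π 3^2 dx + ∫_π^{2π} (-4)^2 dx] = (1/(2π)) · (9π + 16π) = (9 + 16)/2 = 25/2.
So Σ_{n ∈ Z} |c_n|^2 = 25/2.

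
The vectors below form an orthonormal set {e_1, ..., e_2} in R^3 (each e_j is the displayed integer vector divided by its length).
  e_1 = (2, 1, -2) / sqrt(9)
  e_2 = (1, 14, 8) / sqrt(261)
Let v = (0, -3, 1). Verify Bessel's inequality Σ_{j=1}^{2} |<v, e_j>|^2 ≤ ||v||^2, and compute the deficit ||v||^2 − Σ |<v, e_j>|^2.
Σ |<v, e_j>|^2 = 209/29; ||v||^2 = 10; deficit = 81/29

Write each e_j = u_j / sqrt(<u_j, u_j>) where u_j is the displayed integer vector. Then <v, e_j> = <v, u_j> / sqrt(<u_j, u_j>), so |<v, e_j>|^2 = <v, u_j>^2 / <u_j, u_j>.
Coefficients: <v, e_1> = -5/sqrt(9), <v, e_2> = -34/sqrt(261).
Square and sum: Σ |<v, e_j>|^2 = 209/29.
Compute ||v||^2 = v·v = 10.
Deficit = 10 − 209/29 = 81/29 ≥ 0, confirming Bessel's inequality. (The deficit equals ||v − Σ <v,e_j> e_j||^2, the squared distance from v to span{e_j}.)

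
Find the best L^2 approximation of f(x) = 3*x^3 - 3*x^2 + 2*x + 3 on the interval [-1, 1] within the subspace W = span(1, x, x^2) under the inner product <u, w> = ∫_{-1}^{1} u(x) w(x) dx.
g(x) = -3*x^2 + 19*x/5 + 3

The best approximation g ∈ W is the orthogonal projection of f onto W. Writing g = a_0 + a_1 x + a_2 x^2, the coefficients solve the normal equations G · a = b where
  G_{ij} = <φ_i, φ_j> and b_i = <f, φ_i>, with φ_0 = 1, φ_1 = x, φ_2 = x^2.
G =
  [2, 0, 2/3]
  [0, 2/3, 0]
  [2/3, 0, 2/5],
b = (4, 38/15, 4/5).
Solving gives a_0 = 3, a_1 = 19/5, a_2 = -3, so
  g(x) = -3*x^2 + 19*x/5 + 3.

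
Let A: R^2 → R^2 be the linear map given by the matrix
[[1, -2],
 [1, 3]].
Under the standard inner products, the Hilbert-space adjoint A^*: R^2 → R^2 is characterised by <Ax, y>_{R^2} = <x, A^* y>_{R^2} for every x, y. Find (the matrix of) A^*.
A^* = A^T =
[[1, 1],
 [-2, 3]]

For real matrices with standard dot products, the defining identity <Ax, y> = <x, A^* y> gives (Ax)^T y = x^T (A^*) y, i.e. x^T A^T y = x^T (A^*) y. Since this holds for all x, y, we must have A^* = A^T. Therefore
A^* =
[[1, 1],
 [-2, 3]].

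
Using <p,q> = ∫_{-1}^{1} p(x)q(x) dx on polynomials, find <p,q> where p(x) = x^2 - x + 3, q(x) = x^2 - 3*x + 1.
<p,q> = 166/15

Expand the product: p(x)·q(x) = x^4 - 4*x^3 + 7*x^2 - 10*x + 3.
∫_{-1}^{1} of each monomial x^k gives [2/(k+1) if k even, 0 if k odd]. Integrating term-by-term (or equivalently evaluating the antiderivative F(x) = x^5/5 - x^4 + 7*x^3/3 - 5*x^2 + 3*x at the endpoints):
  F(1) − F(−1) = -7/15 − (-173/15) = 166/15.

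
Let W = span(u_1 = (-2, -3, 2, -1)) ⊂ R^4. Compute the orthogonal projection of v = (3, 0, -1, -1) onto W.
proj_W(v) = (7/9, 7/6, -7/9, 7/18)

Set up U = [u_1 | ... | u_1] ∈ R^(4×1). The projector onto W = col(U) is P = U (U^T U)^(-1) U^T.
Compute U^T U =
  [18],
and U^T v = (-7).
Solve U^T U · c = U^T v for the coefficients: c = (-7/18). The projection is proj_W(v) = U c.
Check: (v - proj_W(v)) · u_1 = 0  (should be 0).
Result: proj_W(v) = (7/9, 7/6, -7/9, 7/18).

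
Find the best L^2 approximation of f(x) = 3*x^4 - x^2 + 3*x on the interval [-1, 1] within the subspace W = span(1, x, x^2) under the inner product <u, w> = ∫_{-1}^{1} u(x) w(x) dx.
g(x) = 11*x^2/7 + 3*x - 9/35

The best approximation g ∈ W is the orthogonal projection of f onto W. Writing g = a_0 + a_1 x + a_2 x^2, the coefficients solve the normal equations G · a = b where
  G_{ij} = <φ_i, φ_j> and b_i = <f, φ_i>, with φ_0 = 1, φ_1 = x, φ_2 = x^2.
G =
  [2, 0, 2/3]
  [0, 2/3, 0]
  [2/3, 0, 2/5],
b = (8/15, 2, 16/35).
Solving gives a_0 = -9/35, a_1 = 3, a_2 = 11/7, so
  g(x) = 11*x^2/7 + 3*x - 9/35.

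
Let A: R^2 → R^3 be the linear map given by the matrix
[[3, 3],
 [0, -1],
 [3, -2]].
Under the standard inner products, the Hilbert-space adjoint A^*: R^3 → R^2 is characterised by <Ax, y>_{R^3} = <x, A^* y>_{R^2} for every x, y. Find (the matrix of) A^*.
A^* = A^T =
[[3, 0, 3],
 [3, -1, -2]]

For real matrices with standard dot products, the defining identity <Ax, y> = <x, A^* y> gives (Ax)^T y = x^T (A^*) y, i.e. x^T A^T y = x^T (A^*) y. Since this holds for all x, y, we must have A^* = A^T. Therefore
A^* =
[[3, 0, 3],
 [3, -1, -2]].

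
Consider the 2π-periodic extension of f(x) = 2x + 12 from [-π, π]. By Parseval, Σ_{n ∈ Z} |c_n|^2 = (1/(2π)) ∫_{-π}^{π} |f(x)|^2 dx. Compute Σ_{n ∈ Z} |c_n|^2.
Σ |c_n|^2 = 4π^2/3 + 144

Expand and integrate term by term over [-π, π]:
  ∫ (2x)^2 dx = 4·(2π^3/3); ∫ 2·2·(12)·x dx = 0 (odd integrand); ∫ 12^2 dx = 144·2π.
So (1/(2π)) ∫_{-π}^{π} (2x + 12)^2 dx = 4π^2/3 + 144 = 4π^2/3 + 144.
Parseval ⇒ Σ |c_n|^2 = 4π^2/3 + 144.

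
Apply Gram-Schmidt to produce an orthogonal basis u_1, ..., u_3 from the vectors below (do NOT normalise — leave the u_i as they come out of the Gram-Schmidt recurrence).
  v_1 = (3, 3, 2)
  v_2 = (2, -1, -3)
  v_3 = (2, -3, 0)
Orthogonal basis:
  u_1 = (3, 3, 2)
  u_2 = (53/22, -13/22, -30/11)
  u_3 = (371/299, -53/23, 477/299)

Apply the Gram-Schmidt recurrence
  u_1 = v_1
  u_i = v_i − Σ_{j<i} ((v_i · u_j) / (u_j · u_j)) · u_j.

Step by step this gives:
  u_1 = (3, 3, 2)
  u_2 = (53/22, -13/22, -30/11)
  u_3 = (371/299, -53/23, 477/299)

Orthogonality check:
  u_2 · u_1 = 0 (should be 0)
  u_3 · u_1 = 0 (should be 0)
  u_3 · u_2 = 0 (should be 0)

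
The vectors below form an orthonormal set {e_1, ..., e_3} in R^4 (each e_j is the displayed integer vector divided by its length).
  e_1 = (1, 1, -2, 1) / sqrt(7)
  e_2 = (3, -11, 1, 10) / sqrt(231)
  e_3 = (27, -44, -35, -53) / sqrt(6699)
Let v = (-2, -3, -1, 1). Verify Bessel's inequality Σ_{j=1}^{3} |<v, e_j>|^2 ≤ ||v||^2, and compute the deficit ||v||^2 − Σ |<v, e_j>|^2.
Σ |<v, e_j>|^2 = 1364/203; ||v||^2 = 15; deficit = 1681/203

Write each e_j = u_j / sqrt(<u_j, u_j>) where u_j is the displayed integer vector. Then <v, e_j> = <v, u_j> / sqrt(<u_j, u_j>), so |<v, e_j>|^2 = <v, u_j>^2 / <u_j, u_j>.
Coefficients: <v, e_1> = -2/sqrt(7), <v, e_2> = 36/sqrt(231), <v, e_3> = 60/sqrt(6699).
Square and sum: Σ |<v, e_j>|^2 = 1364/203.
Compute ||v||^2 = v·v = 15.
Deficit = 15 − 1364/203 = 1681/203 ≥ 0, confirming Bessel's inequality. (The deficit equals ||v − Σ <v,e_j> e_j||^2, the squared distance from v to span{e_j}.)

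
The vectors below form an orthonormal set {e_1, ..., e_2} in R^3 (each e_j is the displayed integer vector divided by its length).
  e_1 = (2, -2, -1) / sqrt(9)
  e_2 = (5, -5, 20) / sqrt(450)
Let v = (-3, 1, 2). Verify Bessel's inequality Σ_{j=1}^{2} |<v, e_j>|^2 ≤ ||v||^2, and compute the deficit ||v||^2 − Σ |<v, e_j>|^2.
Σ |<v, e_j>|^2 = 12; ||v||^2 = 14; deficit = 2

Write each e_j = u_j / sqrt(<u_j, u_j>) where u_j is the displayed integer vector. Then <v, e_j> = <v, u_j> / sqrt(<u_j, u_j>), so |<v, e_j>|^2 = <v, u_j>^2 / <u_j, u_j>.
Coefficients: <v, e_1> = -10/sqrt(9), <v, e_2> = 20/sqrt(450).
Square and sum: Σ |<v, e_j>|^2 = 12.
Compute ||v||^2 = v·v = 14.
Deficit = 14 − 12 = 2 ≥ 0, confirming Bessel's inequality. (The deficit equals ||v − Σ <v,e_j> e_j||^2, the squared distance from v to span{e_j}.)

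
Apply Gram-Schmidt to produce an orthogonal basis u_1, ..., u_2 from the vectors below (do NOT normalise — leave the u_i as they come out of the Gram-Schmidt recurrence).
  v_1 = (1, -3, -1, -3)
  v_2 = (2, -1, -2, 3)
Orthogonal basis:
  u_1 = (1, -3, -1, -3)
  u_2 = (21/10, -13/10, -21/10, 27/10)

Apply the Gram-Schmidt recurrence
  u_1 = v_1
  u_i = v_i − Σ_{j<i} ((v_i · u_j) / (u_j · u_j)) · u_j.

Step by step this gives:
  u_1 = (1, -3, -1, -3)
  u_2 = (21/10, -13/10, -21/10, 27/10)

Orthogonality check:
  u_2 · u_1 = 0 (should be 0)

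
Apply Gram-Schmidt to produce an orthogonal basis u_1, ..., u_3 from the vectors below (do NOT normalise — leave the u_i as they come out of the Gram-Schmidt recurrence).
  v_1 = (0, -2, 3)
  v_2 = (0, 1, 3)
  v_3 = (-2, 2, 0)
Orthogonal basis:
  u_1 = (0, -2, 3)
  u_2 = (0, 27/13, 18/13)
  u_3 = (-2, 0, 0)

Apply the Gram-Schmidt recurrence
  u_1 = v_1
  u_i = v_i − Σ_{j<i} ((v_i · u_j) / (u_j · u_j)) · u_j.

Step by step this gives:
  u_1 = (0, -2, 3)
  u_2 = (0, 27/13, 18/13)
  u_3 = (-2, 0, 0)

Orthogonality check:
  u_2 · u_1 = 0 (should be 0)
  u_3 · u_1 = 0 (should be 0)
  u_3 · u_2 = 0 (should be 0)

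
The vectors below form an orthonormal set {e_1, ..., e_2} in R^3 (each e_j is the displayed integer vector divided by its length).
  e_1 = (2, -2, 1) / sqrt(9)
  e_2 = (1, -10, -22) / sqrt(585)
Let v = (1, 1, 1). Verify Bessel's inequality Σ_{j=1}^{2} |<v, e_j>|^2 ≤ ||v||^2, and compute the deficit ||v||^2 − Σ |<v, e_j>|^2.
Σ |<v, e_j>|^2 = 114/65; ||v||^2 = 3; deficit = 81/65

Write each e_j = u_j / sqrt(<u_j, u_j>) where u_j is the displayed integer vector. Then <v, e_j> = <v, u_j> / sqrt(<u_j, u_j>), so |<v, e_j>|^2 = <v, u_j>^2 / <u_j, u_j>.
Coefficients: <v, e_1> = 1/sqrt(9), <v, e_2> = -31/sqrt(585).
Square and sum: Σ |<v, e_j>|^2 = 114/65.
Compute ||v||^2 = v·v = 3.
Deficit = 3 − 114/65 = 81/65 ≥ 0, confirming Bessel's inequality. (The deficit equals ||v − Σ <v,e_j> e_j||^2, the squared distance from v to span{e_j}.)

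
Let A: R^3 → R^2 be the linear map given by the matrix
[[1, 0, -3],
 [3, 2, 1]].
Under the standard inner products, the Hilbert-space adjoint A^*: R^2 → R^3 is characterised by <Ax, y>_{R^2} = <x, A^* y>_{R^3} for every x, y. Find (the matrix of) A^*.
A^* = A^T =
[[1, 3],
 [0, 2],
 [-3, 1]]

For real matrices with standard dot products, the defining identity <Ax, y> = <x, A^* y> gives (Ax)^T y = x^T (A^*) y, i.e. x^T A^T y = x^T (A^*) y. Since this holds for all x, y, we must have A^* = A^T. Therefore
A^* =
[[1, 3],
 [0, 2],
 [-3, 1]].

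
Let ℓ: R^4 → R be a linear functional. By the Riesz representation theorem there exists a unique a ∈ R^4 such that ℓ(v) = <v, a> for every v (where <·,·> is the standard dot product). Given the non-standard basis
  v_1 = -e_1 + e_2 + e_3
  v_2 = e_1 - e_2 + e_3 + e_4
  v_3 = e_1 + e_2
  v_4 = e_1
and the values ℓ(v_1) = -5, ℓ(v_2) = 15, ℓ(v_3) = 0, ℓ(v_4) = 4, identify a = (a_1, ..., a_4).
a = (4, -4, 3, 4)

Write a = (a_1, ..., a_4) in the standard basis. For each basis vector v_i, ℓ(v_i) = <v_i, a> is a linear equation in the a_j's. Collect the n equations into a matrix system V a = ℓ, where row i of V is v_i (expressed in the standard basis). Since V is invertible (lower-triangular with 1s on the diagonal, up to permutation), solve by back-substitution:
  V =
[[-1, 1, 1, 0],
 [1, -1, 1, 1],
 [1, 1, 0, 0],
 [1, 0, 0, 0]]
  V a = (-5, 15, 0, 4)
Solving gives a = (4, -4, 3, 4).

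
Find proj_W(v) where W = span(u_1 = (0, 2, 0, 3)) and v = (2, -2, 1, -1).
proj_W(v) = (0, -14/13, 0, -21/13)

Set up U = [u_1 | ... | u_1] ∈ R^(4×1). The projector onto W = col(U) is P = U (U^T U)^(-1) U^T.
Compute U^T U =
  [13],
and U^T v = (-7).
Solve U^T U · c = U^T v for the coefficients: c = (-7/13). The projection is proj_W(v) = U c.
Check: (v - proj_W(v)) · u_1 = 0  (should be 0).
Result: proj_W(v) = (0, -14/13, 0, -21/13).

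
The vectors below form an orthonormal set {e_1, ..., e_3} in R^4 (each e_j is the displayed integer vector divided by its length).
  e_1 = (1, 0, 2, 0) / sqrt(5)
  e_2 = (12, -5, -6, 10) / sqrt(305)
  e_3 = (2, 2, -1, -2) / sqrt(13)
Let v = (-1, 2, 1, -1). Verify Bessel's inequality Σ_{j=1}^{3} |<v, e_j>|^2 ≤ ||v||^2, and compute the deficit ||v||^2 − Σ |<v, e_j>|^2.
Σ |<v, e_j>|^2 = 4462/793; ||v||^2 = 7; deficit = 1089/793

Write each e_j = u_j / sqrt(<u_j, u_j>) where u_j is the displayed integer vector. Then <v, e_j> = <v, u_j> / sqrt(<u_j, u_j>), so |<v, e_j>|^2 = <v, u_j>^2 / <u_j, u_j>.
Coefficients: <v, e_1> = 1/sqrt(5), <v, e_2> = -38/sqrt(305), <v, e_3> = 3/sqrt(13).
Square and sum: Σ |<v, e_j>|^2 = 4462/793.
Compute ||v||^2 = v·v = 7.
Deficit = 7 − 4462/793 = 1089/793 ≥ 0, confirming Bessel's inequality. (The deficit equals ||v − Σ <v,e_j> e_j||^2, the squared distance from v to span{e_j}.)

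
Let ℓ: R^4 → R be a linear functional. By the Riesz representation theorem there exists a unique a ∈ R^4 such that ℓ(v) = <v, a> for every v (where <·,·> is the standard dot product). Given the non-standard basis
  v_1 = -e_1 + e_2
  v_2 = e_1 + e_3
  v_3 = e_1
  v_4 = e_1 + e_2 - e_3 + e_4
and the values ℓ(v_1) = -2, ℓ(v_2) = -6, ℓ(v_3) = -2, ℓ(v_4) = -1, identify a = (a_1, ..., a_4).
a = (-2, -4, -4, 1)

Write a = (a_1, ..., a_4) in the standard basis. For each basis vector v_i, ℓ(v_i) = <v_i, a> is a linear equation in the a_j's. Collect the n equations into a matrix system V a = ℓ, where row i of V is v_i (expressed in the standard basis). Since V is invertible (lower-triangular with 1s on the diagonal, up to permutation), solve by back-substitution:
  V =
[[-1, 1, 0, 0],
 [1, 0, 1, 0],
 [1, 0, 0, 0],
 [1, 1, -1, 1]]
  V a = (-2, -6, -2, -1)
Solving gives a = (-2, -4, -4, 1).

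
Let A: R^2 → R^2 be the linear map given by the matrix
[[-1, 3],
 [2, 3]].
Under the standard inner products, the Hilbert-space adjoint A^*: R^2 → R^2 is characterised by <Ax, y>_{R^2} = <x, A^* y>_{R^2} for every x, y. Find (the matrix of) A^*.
A^* = A^T =
[[-1, 2],
 [3, 3]]

For real matrices with standard dot products, the defining identity <Ax, y> = <x, A^* y> gives (Ax)^T y = x^T (A^*) y, i.e. x^T A^T y = x^T (A^*) y. Since this holds for all x, y, we must have A^* = A^T. Therefore
A^* =
[[-1, 2],
 [3, 3]].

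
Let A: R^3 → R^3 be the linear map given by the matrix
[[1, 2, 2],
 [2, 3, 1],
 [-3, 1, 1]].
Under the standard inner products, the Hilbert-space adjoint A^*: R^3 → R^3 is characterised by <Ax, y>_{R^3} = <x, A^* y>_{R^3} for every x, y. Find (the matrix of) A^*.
A^* = A^T =
[[1, 2, -3],
 [2, 3, 1],
 [2, 1, 1]]

For real matrices with standard dot products, the defining identity <Ax, y> = <x, A^* y> gives (Ax)^T y = x^T (A^*) y, i.e. x^T A^T y = x^T (A^*) y. Since this holds for all x, y, we must have A^* = A^T. Therefore
A^* =
[[1, 2, -3],
 [2, 3, 1],
 [2, 1, 1]].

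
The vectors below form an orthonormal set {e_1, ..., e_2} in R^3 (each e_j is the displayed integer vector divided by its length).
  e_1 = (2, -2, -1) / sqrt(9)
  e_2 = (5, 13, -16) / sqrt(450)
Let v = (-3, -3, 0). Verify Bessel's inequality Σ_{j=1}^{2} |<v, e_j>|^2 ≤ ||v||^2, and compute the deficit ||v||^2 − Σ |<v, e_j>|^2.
Σ |<v, e_j>|^2 = 162/25; ||v||^2 = 18; deficit = 288/25

Write each e_j = u_j / sqrt(<u_j, u_j>) where u_j is the displayed integer vector. Then <v, e_j> = <v, u_j> / sqrt(<u_j, u_j>), so |<v, e_j>|^2 = <v, u_j>^2 / <u_j, u_j>.
Coefficients: <v, e_1> = 0/sqrt(9), <v, e_2> = -54/sqrt(450).
Square and sum: Σ |<v, e_j>|^2 = 162/25.
Compute ||v||^2 = v·v = 18.
Deficit = 18 − 162/25 = 288/25 ≥ 0, confirming Bessel's inequality. (The deficit equals ||v − Σ <v,e_j> e_j||^2, the squared distance from v to span{e_j}.)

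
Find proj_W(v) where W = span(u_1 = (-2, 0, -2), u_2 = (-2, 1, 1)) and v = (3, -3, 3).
proj_W(v) = (42/11, -6/11, 24/11)

Set up U = [u_1 | ... | u_2] ∈ R^(3×2). The projector onto W = col(U) is P = U (U^T U)^(-1) U^T.
Compute U^T U =
  [8, 2]
  [2, 6],
and U^T v = (-12, -6).
Solve U^T U · c = U^T v for the coefficients: c = (-15/11, -6/11). The projection is proj_W(v) = U c.
Check: (v - proj_W(v)) · u_1 = 0  (should be 0).
Check: (v - proj_W(v)) · u_2 = 0  (should be 0).
Result: proj_W(v) = (42/11, -6/11, 24/11).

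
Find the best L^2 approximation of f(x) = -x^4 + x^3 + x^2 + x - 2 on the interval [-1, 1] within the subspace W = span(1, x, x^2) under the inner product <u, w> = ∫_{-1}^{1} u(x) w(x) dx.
g(x) = x^2/7 + 8*x/5 - 67/35

The best approximation g ∈ W is the orthogonal projection of f onto W. Writing g = a_0 + a_1 x + a_2 x^2, the coefficients solve the normal equations G · a = b where
  G_{ij} = <φ_i, φ_j> and b_i = <f, φ_i>, with φ_0 = 1, φ_1 = x, φ_2 = x^2.
G =
  [2, 0, 2/3]
  [0, 2/3, 0]
  [2/3, 0, 2/5],
b = (-56/15, 16/15, -128/105).
Solving gives a_0 = -67/35, a_1 = 8/5, a_2 = 1/7, so
  g(x) = x^2/7 + 8*x/5 - 67/35.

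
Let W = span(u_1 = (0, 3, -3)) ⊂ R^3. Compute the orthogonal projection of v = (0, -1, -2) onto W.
proj_W(v) = (0, 1/2, -1/2)

Set up U = [u_1 | ... | u_1] ∈ R^(3×1). The projector onto W = col(U) is P = U (U^T U)^(-1) U^T.
Compute U^T U =
  [18],
and U^T v = (3).
Solve U^T U · c = U^T v for the coefficients: c = (1/6). The projection is proj_W(v) = U c.
Check: (v - proj_W(v)) · u_1 = 0  (should be 0).
Result: proj_W(v) = (0, 1/2, -1/2).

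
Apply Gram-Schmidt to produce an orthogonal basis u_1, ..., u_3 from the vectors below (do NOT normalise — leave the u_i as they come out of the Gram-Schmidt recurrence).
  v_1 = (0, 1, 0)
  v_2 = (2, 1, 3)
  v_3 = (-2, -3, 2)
Orthogonal basis:
  u_1 = (0, 1, 0)
  u_2 = (2, 0, 3)
  u_3 = (-30/13, 0, 20/13)

Apply the Gram-Schmidt recurrence
  u_1 = v_1
  u_i = v_i − Σ_{j<i} ((v_i · u_j) / (u_j · u_j)) · u_j.

Step by step this gives:
  u_1 = (0, 1, 0)
  u_2 = (2, 0, 3)
  u_3 = (-30/13, 0, 20/13)

Orthogonality check:
  u_2 · u_1 = 0 (should be 0)
  u_3 · u_1 = 0 (should be 0)
  u_3 · u_2 = 0 (should be 0)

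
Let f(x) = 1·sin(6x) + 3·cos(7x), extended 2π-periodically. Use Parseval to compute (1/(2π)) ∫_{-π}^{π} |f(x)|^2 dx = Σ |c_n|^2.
Σ |c_n|^2 = 5

Expand |f|^2 and use orthogonality of {sin(nx), cos(mx)} on [-π, π]:
  ∫_{-π}^{π} sin(nx)^2 dx = π, ∫ cos(mx)^2 dx = π, and cross terms integrate to 0.
So ∫_{-π}^{π} f(x)^2 dx = 1^2 · π + 3^2 · π = (1 + 9)π.
Divide by 2π: (1 + 9)/2 = 5.
By Parseval, this equals Σ |c_n|^2.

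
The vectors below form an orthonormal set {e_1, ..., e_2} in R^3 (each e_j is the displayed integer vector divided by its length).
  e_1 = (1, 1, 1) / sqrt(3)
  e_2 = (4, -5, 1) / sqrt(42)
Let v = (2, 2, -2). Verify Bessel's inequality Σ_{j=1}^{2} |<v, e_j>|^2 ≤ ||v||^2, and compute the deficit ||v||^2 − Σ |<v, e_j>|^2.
Σ |<v, e_j>|^2 = 12/7; ||v||^2 = 12; deficit = 72/7

Write each e_j = u_j / sqrt(<u_j, u_j>) where u_j is the displayed integer vector. Then <v, e_j> = <v, u_j> / sqrt(<u_j, u_j>), so |<v, e_j>|^2 = <v, u_j>^2 / <u_j, u_j>.
Coefficients: <v, e_1> = 2/sqrt(3), <v, e_2> = -4/sqrt(42).
Square and sum: Σ |<v, e_j>|^2 = 12/7.
Compute ||v||^2 = v·v = 12.
Deficit = 12 − 12/7 = 72/7 ≥ 0, confirming Bessel's inequality. (The deficit equals ||v − Σ <v,e_j> e_j||^2, the squared distance from v to span{e_j}.)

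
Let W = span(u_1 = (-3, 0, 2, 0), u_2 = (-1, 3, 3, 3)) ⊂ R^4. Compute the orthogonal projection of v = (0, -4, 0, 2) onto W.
proj_W(v) = (-84/283, -234/283, -126/283, -234/283)

Set up U = [u_1 | ... | u_2] ∈ R^(4×2). The projector onto W = col(U) is P = U (U^T U)^(-1) U^T.
Compute U^T U =
  [13, 9]
  [9, 28],
and U^T v = (0, -6).
Solve U^T U · c = U^T v for the coefficients: c = (54/283, -78/283). The projection is proj_W(v) = U c.
Check: (v - proj_W(v)) · u_1 = 0  (should be 0).
Check: (v - proj_W(v)) · u_2 = 0  (should be 0).
Result: proj_W(v) = (-84/283, -234/283, -126/283, -234/283).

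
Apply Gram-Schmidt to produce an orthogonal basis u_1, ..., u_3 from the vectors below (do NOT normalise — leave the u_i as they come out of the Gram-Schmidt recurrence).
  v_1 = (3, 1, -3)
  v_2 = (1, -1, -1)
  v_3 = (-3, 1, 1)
Orthogonal basis:
  u_1 = (3, 1, -3)
  u_2 = (4/19, -24/19, -4/19)
  u_3 = (-1, 0, -1)

Apply the Gram-Schmidt recurrence
  u_1 = v_1
  u_i = v_i − Σ_{j<i} ((v_i · u_j) / (u_j · u_j)) · u_j.

Step by step this gives:
  u_1 = (3, 1, -3)
  u_2 = (4/19, -24/19, -4/19)
  u_3 = (-1, 0, -1)

Orthogonality check:
  u_2 · u_1 = 0 (should be 0)
  u_3 · u_1 = 0 (should be 0)
  u_3 · u_2 = 0 (should be 0)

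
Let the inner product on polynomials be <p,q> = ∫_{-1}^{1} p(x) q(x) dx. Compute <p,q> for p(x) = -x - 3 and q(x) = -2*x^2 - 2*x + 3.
<p,q> = -38/3

Expand the product: p(x)·q(x) = 2*x^3 + 8*x^2 + 3*x - 9.
∫_{-1}^{1} of each monomial x^k gives [2/(k+1) if k even, 0 if k odd]. Integrating term-by-term (or equivalently evaluating the antiderivative F(x) = x^4/2 + 8*x^3/3 + 3*x^2/2 - 9*x at the endpoints):
  F(1) − F(−1) = -13/3 − (25/3) = -38/3.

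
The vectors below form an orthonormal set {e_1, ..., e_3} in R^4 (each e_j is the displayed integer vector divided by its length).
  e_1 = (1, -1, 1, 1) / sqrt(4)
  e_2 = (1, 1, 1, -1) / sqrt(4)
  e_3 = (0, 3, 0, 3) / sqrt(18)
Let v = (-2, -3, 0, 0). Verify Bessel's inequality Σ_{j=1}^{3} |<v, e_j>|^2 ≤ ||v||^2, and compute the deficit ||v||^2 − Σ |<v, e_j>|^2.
Σ |<v, e_j>|^2 = 11; ||v||^2 = 13; deficit = 2

Write each e_j = u_j / sqrt(<u_j, u_j>) where u_j is the displayed integer vector. Then <v, e_j> = <v, u_j> / sqrt(<u_j, u_j>), so |<v, e_j>|^2 = <v, u_j>^2 / <u_j, u_j>.
Coefficients: <v, e_1> = 1/sqrt(4), <v, e_2> = -5/sqrt(4), <v, e_3> = -9/sqrt(18).
Square and sum: Σ |<v, e_j>|^2 = 11.
Compute ||v||^2 = v·v = 13.
Deficit = 13 − 11 = 2 ≥ 0, confirming Bessel's inequality. (The deficit equals ||v − Σ <v,e_j> e_j||^2, the squared distance from v to span{e_j}.)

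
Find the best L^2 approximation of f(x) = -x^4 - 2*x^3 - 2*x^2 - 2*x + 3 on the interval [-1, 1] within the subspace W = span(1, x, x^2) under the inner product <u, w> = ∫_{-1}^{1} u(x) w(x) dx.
g(x) = -20*x^2/7 - 16*x/5 + 108/35

The best approximation g ∈ W is the orthogonal projection of f onto W. Writing g = a_0 + a_1 x + a_2 x^2, the coefficients solve the normal equations G · a = b where
  G_{ij} = <φ_i, φ_j> and b_i = <f, φ_i>, with φ_0 = 1, φ_1 = x, φ_2 = x^2.
G =
  [2, 0, 2/3]
  [0, 2/3, 0]
  [2/3, 0, 2/5],
b = (64/15, -32/15, 32/35).
Solving gives a_0 = 108/35, a_1 = -16/5, a_2 = -20/7, so
  g(x) = -20*x^2/7 - 16*x/5 + 108/35.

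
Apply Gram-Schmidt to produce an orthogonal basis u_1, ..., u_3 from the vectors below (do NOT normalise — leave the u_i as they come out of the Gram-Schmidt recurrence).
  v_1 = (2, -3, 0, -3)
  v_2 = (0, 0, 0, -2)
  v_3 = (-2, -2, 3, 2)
Orthogonal basis:
  u_1 = (2, -3, 0, -3)
  u_2 = (-6/11, 9/11, 0, -13/11)
  u_3 = (-30/13, -20/13, 3, 0)

Apply the Gram-Schmidt recurrence
  u_1 = v_1
  u_i = v_i − Σ_{j<i} ((v_i · u_j) / (u_j · u_j)) · u_j.

Step by step this gives:
  u_1 = (2, -3, 0, -3)
  u_2 = (-6/11, 9/11, 0, -13/11)
  u_3 = (-30/13, -20/13, 3, 0)

Orthogonality check:
  u_2 · u_1 = 0 (should be 0)
  u_3 · u_1 = 0 (should be 0)
  u_3 · u_2 = 0 (should be 0)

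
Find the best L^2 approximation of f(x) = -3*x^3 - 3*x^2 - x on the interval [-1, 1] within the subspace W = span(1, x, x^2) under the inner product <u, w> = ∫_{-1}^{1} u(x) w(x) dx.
g(x) = -3*x^2 - 14*x/5

The best approximation g ∈ W is the orthogonal projection of f onto W. Writing g = a_0 + a_1 x + a_2 x^2, the coefficients solve the normal equations G · a = b where
  G_{ij} = <φ_i, φ_j> and b_i = <f, φ_i>, with φ_0 = 1, φ_1 = x, φ_2 = x^2.
G =
  [2, 0, 2/3]
  [0, 2/3, 0]
  [2/3, 0, 2/5],
b = (-2, -28/15, -6/5).
Solving gives a_0 = 0, a_1 = -14/5, a_2 = -3, so
  g(x) = -3*x^2 - 14*x/5.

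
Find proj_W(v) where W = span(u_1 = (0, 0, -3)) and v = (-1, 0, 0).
proj_W(v) = (0, 0, 0)

Set up U = [u_1 | ... | u_1] ∈ R^(3×1). The projector onto W = col(U) is P = U (U^T U)^(-1) U^T.
Compute U^T U =
  [9],
and U^T v = (0).
Solve U^T U · c = U^T v for the coefficients: c = (0). The projection is proj_W(v) = U c.
Check: (v - proj_W(v)) · u_1 = 0  (should be 0).
Result: proj_W(v) = (0, 0, 0).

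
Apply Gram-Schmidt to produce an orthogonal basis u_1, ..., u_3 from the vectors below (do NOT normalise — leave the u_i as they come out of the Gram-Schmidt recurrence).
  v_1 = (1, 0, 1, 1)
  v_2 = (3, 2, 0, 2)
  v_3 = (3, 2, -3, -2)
Orthogonal basis:
  u_1 = (1, 0, 1, 1)
  u_2 = (4/3, 2, -5/3, 1/3)
  u_3 = (23/13, -11/13, 1/26, -47/26)

Apply the Gram-Schmidt recurrence
  u_1 = v_1
  u_i = v_i − Σ_{j<i} ((v_i · u_j) / (u_j · u_j)) · u_j.

Step by step this gives:
  u_1 = (1, 0, 1, 1)
  u_2 = (4/3, 2, -5/3, 1/3)
  u_3 = (23/13, -11/13, 1/26, -47/26)

Orthogonality check:
  u_2 · u_1 = 0 (should be 0)
  u_3 · u_1 = 0 (should be 0)
  u_3 · u_2 = 0 (should be 0)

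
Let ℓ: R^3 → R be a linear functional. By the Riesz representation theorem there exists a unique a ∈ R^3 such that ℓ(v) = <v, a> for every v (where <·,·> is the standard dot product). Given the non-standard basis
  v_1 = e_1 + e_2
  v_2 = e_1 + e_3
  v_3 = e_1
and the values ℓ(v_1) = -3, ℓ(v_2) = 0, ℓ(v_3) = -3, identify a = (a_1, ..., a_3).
a = (-3, 0, 3)

Write a = (a_1, ..., a_3) in the standard basis. For each basis vector v_i, ℓ(v_i) = <v_i, a> is a linear equation in the a_j's. Collect the n equations into a matrix system V a = ℓ, where row i of V is v_i (expressed in the standard basis). Since V is invertible (lower-triangular with 1s on the diagonal, up to permutation), solve by back-substitution:
  V =
[[1, 1, 0],
 [1, 0, 1],
 [1, 0, 0]]
  V a = (-3, 0, -3)
Solving gives a = (-3, 0, 3).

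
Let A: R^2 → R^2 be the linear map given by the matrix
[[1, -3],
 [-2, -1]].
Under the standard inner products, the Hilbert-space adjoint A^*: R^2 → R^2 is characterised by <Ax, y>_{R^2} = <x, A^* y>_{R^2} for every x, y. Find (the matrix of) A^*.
A^* = A^T =
[[1, -2],
 [-3, -1]]

For real matrices with standard dot products, the defining identity <Ax, y> = <x, A^* y> gives (Ax)^T y = x^T (A^*) y, i.e. x^T A^T y = x^T (A^*) y. Since this holds for all x, y, we must have A^* = A^T. Therefore
A^* =
[[1, -2],
 [-3, -1]].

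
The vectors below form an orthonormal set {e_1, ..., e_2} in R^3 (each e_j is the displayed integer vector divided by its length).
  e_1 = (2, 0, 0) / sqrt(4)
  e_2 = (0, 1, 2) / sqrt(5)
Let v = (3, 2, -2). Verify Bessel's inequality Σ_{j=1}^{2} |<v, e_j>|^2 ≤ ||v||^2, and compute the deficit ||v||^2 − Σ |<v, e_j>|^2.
Σ |<v, e_j>|^2 = 49/5; ||v||^2 = 17; deficit = 36/5

Write each e_j = u_j / sqrt(<u_j, u_j>) where u_j is the displayed integer vector. Then <v, e_j> = <v, u_j> / sqrt(<u_j, u_j>), so |<v, e_j>|^2 = <v, u_j>^2 / <u_j, u_j>.
Coefficients: <v, e_1> = 6/sqrt(4), <v, e_2> = -2/sqrt(5).
Square and sum: Σ |<v, e_j>|^2 = 49/5.
Compute ||v||^2 = v·v = 17.
Deficit = 17 − 49/5 = 36/5 ≥ 0, confirming Bessel's inequality. (The deficit equals ||v − Σ <v,e_j> e_j||^2, the squared distance from v to span{e_j}.)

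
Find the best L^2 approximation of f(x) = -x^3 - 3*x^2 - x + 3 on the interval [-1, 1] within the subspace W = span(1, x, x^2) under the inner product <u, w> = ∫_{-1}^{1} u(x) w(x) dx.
g(x) = -3*x^2 - 8*x/5 + 3

The best approximation g ∈ W is the orthogonal projection of f onto W. Writing g = a_0 + a_1 x + a_2 x^2, the coefficients solve the normal equations G · a = b where
  G_{ij} = <φ_i, φ_j> and b_i = <f, φ_i>, with φ_0 = 1, φ_1 = x, φ_2 = x^2.
G =
  [2, 0, 2/3]
  [0, 2/3, 0]
  [2/3, 0, 2/5],
b = (4, -16/15, 4/5).
Solving gives a_0 = 3, a_1 = -8/5, a_2 = -3, so
  g(x) = -3*x^2 - 8*x/5 + 3.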